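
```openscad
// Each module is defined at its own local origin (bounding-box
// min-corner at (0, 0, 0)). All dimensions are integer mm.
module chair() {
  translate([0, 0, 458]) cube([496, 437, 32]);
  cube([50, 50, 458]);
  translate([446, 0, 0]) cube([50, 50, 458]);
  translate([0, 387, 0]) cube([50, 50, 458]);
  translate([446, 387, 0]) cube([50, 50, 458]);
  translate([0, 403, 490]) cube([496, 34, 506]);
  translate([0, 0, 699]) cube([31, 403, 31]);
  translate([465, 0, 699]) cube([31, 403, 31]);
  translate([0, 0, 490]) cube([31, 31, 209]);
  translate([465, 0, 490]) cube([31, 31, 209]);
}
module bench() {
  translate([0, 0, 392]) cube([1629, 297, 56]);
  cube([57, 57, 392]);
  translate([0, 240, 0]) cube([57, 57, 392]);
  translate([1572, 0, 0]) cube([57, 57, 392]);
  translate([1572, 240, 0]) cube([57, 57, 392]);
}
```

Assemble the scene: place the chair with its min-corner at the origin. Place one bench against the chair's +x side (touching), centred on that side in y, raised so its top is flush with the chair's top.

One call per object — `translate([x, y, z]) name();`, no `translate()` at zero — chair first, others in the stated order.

chair();
translate([496, 70, 548]) bench();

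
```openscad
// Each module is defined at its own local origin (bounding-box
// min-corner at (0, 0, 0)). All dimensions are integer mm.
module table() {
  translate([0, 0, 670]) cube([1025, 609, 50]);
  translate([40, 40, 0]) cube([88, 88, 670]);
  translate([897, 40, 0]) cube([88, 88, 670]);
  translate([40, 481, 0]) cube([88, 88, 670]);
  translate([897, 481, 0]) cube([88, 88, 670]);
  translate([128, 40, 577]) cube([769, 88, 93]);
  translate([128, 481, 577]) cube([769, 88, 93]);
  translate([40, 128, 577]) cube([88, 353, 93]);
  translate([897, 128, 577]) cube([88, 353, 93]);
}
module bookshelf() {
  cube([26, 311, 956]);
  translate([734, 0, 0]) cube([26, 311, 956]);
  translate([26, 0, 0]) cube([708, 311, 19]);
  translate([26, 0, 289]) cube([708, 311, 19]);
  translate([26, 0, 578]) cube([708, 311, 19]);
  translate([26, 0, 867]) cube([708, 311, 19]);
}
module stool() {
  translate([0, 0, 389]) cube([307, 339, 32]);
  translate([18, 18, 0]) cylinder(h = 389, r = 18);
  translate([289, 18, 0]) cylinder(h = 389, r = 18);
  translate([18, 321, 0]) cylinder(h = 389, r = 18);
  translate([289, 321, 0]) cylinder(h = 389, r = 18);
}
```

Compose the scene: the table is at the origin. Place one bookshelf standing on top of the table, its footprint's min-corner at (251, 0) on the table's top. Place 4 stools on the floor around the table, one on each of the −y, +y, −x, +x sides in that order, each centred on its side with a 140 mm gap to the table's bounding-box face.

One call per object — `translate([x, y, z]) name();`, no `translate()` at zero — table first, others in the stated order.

table();
translate([251, 0, 720]) bookshelf();
translate([359, -479, 0]) stool();
translate([359, 749, 0]) stool();
translate([-447, 135, 0]) stool();
translate([1165, 135, 0]) stool();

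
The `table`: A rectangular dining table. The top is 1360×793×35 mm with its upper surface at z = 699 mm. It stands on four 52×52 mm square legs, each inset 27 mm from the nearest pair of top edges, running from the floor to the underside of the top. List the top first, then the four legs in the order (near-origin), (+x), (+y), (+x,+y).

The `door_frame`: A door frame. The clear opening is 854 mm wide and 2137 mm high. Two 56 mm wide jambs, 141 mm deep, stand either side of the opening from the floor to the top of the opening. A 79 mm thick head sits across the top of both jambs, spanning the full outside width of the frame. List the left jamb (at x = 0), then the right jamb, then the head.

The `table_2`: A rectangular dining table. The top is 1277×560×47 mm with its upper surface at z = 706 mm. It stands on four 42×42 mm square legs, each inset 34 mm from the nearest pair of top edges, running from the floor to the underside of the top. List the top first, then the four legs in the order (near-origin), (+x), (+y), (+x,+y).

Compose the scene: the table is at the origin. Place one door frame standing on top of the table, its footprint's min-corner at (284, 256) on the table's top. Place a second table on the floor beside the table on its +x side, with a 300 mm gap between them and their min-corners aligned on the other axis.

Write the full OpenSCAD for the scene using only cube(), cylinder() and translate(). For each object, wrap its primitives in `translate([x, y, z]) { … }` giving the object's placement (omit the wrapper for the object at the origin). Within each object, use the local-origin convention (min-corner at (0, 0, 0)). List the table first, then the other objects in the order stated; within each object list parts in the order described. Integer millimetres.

translate([0, 0, 664]) cube([1360, 793, 35]);
translate([27, 27, 0]) cube([52, 52, 664]);
translate([1281, 27, 0]) cube([52, 52, 664]);
translate([27, 714, 0]) cube([52, 52, 664]);
translate([1281, 714, 0]) cube([52, 52, 664]);
translate([284, 256, 699]) {
  cube([56, 141, 2137]);
  translate([910, 0, 0]) cube([56, 141, 2137]);
  translate([0, 0, 2137]) cube([966, 141, 79]);
}
translate([1660, 0, 0]) {
  translate([0, 0, 659]) cube([1277, 560, 47]);
  translate([34, 34, 0]) cube([42, 42, 659]);
  translate([1201, 34, 0]) cube([42, 42, 659]);
  translate([34, 484, 0]) cube([42, 42, 659]);
  translate([1201, 484, 0]) cube([42, 42, 659]);
}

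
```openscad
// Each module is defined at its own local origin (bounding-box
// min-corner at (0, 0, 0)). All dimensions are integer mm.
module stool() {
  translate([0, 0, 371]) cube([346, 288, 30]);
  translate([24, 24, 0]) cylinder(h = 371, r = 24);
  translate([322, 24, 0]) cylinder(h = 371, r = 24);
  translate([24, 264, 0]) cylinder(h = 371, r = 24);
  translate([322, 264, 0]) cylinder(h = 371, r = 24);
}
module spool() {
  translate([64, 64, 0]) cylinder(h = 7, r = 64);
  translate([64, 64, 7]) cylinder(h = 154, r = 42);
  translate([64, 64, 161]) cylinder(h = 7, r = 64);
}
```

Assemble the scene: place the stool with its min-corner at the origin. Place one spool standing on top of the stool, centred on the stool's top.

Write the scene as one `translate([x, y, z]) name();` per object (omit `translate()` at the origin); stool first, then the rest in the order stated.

stool();
translate([109, 80, 401]) spool();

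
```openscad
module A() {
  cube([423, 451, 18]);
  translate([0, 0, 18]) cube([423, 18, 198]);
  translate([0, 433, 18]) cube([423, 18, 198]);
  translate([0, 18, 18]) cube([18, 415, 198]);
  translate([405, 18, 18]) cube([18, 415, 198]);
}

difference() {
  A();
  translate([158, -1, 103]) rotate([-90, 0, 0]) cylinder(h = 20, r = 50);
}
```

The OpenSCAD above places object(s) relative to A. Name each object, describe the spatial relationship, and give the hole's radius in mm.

The subtracted cylinder has r = 50 mm.

A is an open box. The open box has a circular hole through its front wall. The hole's radius is 50 mm.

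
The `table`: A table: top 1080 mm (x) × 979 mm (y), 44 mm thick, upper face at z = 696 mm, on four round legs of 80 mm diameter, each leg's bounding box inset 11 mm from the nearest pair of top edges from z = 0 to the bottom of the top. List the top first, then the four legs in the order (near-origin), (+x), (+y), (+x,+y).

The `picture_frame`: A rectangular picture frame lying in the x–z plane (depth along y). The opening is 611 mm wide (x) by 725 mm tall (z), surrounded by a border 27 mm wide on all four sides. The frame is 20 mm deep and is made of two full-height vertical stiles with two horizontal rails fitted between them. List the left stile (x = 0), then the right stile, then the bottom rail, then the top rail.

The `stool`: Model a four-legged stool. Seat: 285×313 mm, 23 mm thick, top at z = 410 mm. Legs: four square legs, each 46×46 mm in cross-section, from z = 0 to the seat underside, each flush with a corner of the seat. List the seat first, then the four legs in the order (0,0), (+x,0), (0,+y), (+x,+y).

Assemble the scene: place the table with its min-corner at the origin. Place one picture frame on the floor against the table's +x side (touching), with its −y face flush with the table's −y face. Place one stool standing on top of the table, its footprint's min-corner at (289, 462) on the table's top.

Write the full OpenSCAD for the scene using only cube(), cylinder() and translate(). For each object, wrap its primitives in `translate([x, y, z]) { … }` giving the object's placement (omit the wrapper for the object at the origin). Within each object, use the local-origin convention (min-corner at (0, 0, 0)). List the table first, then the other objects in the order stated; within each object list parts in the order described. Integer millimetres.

translate([0, 0, 652]) cube([1080, 979, 44]);
translate([51, 51, 0]) cylinder(h = 652, r = 40);
translate([1029, 51, 0]) cylinder(h = 652, r = 40);
translate([51, 928, 0]) cylinder(h = 652, r = 40);
translate([1029, 928, 0]) cylinder(h = 652, r = 40);
translate([1080, 0, 0]) {
  cube([27, 20, 779]);
  translate([638, 0, 0]) cube([27, 20, 779]);
  translate([27, 0, 0]) cube([611, 20, 27]);
  translate([27, 0, 752]) cube([611, 20, 27]);
}
translate([289, 462, 696]) {
  translate([0, 0, 387]) cube([285, 313, 23]);
  cube([46, 46, 387]);
  translate([239, 0, 0]) cube([46, 46, 387]);
  translate([0, 267, 0]) cube([46, 46, 387]);
  translate([239, 267, 0]) cube([46, 46, 387]);
}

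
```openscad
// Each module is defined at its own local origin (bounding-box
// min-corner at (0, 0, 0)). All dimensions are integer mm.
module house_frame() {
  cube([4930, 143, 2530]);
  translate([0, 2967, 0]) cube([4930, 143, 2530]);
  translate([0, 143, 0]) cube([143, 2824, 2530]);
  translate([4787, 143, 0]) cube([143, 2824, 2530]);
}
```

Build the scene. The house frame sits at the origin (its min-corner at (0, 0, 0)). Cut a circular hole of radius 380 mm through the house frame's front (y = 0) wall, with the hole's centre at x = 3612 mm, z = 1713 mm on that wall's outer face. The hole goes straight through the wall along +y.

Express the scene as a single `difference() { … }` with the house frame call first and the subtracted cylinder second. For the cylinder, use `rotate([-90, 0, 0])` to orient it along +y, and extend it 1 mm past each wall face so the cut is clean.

difference() {
  house_frame();
  translate([3612, -1, 1713]) rotate([-90, 0, 0]) cylinder(h = 145, r = 380);
}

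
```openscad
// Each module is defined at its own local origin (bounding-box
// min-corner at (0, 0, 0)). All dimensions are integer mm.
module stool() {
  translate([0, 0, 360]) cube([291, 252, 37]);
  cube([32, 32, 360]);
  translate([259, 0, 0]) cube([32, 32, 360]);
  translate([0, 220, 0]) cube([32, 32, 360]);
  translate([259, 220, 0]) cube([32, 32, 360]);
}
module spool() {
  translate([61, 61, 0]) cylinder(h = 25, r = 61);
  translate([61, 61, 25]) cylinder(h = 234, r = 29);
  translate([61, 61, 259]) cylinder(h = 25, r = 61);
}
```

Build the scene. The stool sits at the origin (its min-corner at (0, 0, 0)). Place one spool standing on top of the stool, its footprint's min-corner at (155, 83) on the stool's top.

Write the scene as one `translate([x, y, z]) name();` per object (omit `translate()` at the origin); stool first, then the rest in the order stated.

stool();
translate([155, 83, 397]) spool();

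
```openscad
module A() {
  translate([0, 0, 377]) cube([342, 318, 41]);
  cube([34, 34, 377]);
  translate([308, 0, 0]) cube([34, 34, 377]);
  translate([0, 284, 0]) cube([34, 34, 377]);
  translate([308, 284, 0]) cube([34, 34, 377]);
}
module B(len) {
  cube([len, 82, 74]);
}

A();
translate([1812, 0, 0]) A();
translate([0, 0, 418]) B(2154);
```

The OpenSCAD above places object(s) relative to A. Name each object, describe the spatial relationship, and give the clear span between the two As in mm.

Second stool starts at x = 1812; first ends at x = 342; clear span = 1812 − 342 = 1470 mm.

A is a stool. B is a beam. A beam spans the tops of two stools. The clear span between the two stools is 1470 mm.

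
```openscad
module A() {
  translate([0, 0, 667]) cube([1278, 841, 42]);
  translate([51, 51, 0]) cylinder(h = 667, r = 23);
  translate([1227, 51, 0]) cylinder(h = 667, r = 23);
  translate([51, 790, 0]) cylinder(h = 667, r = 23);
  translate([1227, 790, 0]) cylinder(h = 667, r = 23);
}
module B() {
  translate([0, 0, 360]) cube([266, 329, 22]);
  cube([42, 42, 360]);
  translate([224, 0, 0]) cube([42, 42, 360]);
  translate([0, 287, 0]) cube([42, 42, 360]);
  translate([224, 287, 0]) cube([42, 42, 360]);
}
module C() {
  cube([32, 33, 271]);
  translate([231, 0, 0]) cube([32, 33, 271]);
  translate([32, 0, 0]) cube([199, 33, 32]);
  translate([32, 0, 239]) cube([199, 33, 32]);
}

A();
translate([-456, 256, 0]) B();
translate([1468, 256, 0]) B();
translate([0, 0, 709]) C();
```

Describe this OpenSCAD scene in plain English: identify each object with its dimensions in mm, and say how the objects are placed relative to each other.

A is a rectangular dining table. The top is 1278×841×42 mm with its upper surface at z = 709 mm. It stands on four round legs of 46 mm diameter, each leg's bounding box inset 28 mm from the nearest pair of top edges, running from the floor to the underside of the top.

B is a four-legged stool. The seat is 266×329 mm, 22 mm thick, top at z = 382 mm. It stands on four square legs, each 42×42 mm in cross-section, from z = 0 to the seat underside, each flush with a corner of the seat.

C is a picture frame with a 199×207 mm rectangular opening (x by z) and a uniform 32 mm border on every side. Frame depth is 33 mm along y. It is built from two vertical stiles running the full outside height and two horizontal rails spanning the gap between the stiles.

Two stools sit around the table at the −x, +x sides. The picture frame is on top of the table.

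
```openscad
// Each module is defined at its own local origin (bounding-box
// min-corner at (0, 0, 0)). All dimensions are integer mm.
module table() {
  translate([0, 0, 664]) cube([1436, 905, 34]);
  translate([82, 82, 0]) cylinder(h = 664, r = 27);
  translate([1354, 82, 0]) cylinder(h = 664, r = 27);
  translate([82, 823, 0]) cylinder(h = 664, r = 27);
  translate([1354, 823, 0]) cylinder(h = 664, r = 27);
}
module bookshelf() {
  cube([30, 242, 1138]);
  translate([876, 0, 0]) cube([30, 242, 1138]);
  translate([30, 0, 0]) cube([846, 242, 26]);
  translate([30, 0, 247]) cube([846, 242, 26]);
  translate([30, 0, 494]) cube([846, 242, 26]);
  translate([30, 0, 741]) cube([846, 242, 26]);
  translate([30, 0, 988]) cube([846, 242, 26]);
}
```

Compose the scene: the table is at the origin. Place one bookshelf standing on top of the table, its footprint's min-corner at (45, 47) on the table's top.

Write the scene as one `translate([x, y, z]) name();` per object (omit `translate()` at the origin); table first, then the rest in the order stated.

table();
translate([45, 47, 698]) bookshelf();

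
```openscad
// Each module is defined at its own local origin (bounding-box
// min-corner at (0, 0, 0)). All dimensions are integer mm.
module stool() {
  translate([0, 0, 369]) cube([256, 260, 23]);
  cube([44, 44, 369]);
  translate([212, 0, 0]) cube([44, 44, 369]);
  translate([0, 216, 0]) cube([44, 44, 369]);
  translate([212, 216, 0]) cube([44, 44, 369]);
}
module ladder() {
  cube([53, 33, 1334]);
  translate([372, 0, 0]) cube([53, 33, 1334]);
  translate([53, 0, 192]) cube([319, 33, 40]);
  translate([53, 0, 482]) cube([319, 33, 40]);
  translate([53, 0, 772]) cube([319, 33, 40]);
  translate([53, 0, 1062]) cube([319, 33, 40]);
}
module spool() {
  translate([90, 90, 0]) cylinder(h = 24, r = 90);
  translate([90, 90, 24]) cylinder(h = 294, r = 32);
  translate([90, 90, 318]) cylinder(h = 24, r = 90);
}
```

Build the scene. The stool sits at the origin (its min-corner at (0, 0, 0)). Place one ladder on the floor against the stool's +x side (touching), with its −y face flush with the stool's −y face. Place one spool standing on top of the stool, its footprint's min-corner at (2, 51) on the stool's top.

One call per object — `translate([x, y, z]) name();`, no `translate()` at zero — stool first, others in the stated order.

stool();
translate([256, 0, 0]) ladder();
translate([2, 51, 392]) spool();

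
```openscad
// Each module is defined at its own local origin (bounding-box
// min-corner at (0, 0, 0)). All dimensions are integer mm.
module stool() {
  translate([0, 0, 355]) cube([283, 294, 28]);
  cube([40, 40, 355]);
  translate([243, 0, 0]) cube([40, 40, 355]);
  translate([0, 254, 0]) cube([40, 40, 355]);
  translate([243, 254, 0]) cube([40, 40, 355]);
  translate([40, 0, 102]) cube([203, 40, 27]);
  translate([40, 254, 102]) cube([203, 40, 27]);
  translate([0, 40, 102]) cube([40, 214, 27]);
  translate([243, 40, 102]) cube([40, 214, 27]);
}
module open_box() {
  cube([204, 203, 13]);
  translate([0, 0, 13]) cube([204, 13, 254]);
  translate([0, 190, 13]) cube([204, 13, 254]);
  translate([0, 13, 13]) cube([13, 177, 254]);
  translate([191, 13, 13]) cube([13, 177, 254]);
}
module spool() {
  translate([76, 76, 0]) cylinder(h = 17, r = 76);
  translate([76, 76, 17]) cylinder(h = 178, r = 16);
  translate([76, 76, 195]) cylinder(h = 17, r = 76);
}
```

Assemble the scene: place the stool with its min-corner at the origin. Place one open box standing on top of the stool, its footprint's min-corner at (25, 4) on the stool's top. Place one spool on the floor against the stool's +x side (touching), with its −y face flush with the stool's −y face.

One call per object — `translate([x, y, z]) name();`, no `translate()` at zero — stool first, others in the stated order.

stool();
translate([25, 4, 383]) open_box();
translate([283, 0, 0]) spool();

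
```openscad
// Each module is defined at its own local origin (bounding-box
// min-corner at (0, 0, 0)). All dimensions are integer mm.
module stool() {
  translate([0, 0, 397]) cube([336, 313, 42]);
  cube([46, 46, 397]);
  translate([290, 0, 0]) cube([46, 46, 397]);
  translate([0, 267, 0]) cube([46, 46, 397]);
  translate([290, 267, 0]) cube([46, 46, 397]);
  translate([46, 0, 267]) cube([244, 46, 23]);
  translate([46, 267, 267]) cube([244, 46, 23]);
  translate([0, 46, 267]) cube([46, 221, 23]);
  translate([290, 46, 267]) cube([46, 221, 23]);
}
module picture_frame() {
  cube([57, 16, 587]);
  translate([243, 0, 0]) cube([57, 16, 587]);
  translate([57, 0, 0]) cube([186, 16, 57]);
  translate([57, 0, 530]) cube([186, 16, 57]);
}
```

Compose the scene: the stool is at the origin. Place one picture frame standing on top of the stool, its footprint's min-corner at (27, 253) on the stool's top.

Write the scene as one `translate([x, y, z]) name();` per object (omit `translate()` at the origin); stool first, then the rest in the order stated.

stool();
translate([27, 253, 439]) picture_frame();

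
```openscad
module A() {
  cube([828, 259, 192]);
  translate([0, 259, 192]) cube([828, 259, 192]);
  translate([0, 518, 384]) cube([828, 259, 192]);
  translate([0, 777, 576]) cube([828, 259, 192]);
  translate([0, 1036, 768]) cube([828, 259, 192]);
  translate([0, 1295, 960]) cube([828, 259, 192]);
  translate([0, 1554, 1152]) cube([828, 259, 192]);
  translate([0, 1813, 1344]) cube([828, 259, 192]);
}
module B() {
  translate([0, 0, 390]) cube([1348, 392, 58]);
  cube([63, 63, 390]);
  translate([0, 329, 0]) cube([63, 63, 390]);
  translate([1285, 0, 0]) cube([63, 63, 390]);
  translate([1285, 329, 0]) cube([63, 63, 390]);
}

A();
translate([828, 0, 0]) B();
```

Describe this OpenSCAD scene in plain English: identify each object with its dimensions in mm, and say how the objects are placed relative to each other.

A is a straight staircase of 8 solid steps. Each step is 828 mm wide (x), 259 mm deep (y, the going) and 192 mm tall (the rise). The first step rests on the floor; each subsequent step sits one going further in +y and one rise higher in +z, directly behind and above the previous step with no overlap.

B is a bench: a 1348×392 mm seat slab, 58 mm thick, top at z = 448 mm, on four 63×63 mm square legs flush with the seat corners and standing on z = 0.

The bench is against the staircase's +x side, with their −y faces flush.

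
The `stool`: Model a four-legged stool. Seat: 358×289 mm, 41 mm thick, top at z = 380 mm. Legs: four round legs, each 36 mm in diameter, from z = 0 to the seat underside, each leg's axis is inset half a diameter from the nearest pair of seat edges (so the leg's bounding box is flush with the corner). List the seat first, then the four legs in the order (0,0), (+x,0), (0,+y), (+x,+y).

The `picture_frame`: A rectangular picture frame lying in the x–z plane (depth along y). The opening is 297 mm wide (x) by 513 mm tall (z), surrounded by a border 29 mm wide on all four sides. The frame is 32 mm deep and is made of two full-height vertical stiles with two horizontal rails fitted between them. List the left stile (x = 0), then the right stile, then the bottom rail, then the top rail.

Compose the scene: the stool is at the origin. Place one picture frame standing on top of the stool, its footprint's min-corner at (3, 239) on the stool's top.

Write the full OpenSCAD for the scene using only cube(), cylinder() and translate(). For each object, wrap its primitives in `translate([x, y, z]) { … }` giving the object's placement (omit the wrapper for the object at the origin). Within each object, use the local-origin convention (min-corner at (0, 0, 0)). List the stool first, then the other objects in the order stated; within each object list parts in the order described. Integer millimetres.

translate([0, 0, 339]) cube([358, 289, 41]);
translate([18, 18, 0]) cylinder(h = 339, r = 18);
translate([340, 18, 0]) cylinder(h = 339, r = 18);
translate([18, 271, 0]) cylinder(h = 339, r = 18);
translate([340, 271, 0]) cylinder(h = 339, r = 18);
translate([3, 239, 380]) {
  cube([29, 32, 571]);
  translate([326, 0, 0]) cube([29, 32, 571]);
  translate([29, 0, 0]) cube([297, 32, 29]);
  translate([29, 0, 542]) cube([297, 32, 29]);
}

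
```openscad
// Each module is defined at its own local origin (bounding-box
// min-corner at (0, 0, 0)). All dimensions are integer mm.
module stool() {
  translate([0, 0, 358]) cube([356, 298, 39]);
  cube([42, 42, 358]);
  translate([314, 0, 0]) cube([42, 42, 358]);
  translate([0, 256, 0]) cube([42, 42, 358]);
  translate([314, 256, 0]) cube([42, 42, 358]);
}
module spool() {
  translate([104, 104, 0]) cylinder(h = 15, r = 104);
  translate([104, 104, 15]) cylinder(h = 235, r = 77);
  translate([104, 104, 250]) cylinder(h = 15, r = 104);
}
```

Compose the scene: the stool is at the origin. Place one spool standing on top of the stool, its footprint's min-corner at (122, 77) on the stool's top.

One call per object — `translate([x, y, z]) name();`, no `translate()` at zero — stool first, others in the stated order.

stool();
translate([122, 77, 397]) spool();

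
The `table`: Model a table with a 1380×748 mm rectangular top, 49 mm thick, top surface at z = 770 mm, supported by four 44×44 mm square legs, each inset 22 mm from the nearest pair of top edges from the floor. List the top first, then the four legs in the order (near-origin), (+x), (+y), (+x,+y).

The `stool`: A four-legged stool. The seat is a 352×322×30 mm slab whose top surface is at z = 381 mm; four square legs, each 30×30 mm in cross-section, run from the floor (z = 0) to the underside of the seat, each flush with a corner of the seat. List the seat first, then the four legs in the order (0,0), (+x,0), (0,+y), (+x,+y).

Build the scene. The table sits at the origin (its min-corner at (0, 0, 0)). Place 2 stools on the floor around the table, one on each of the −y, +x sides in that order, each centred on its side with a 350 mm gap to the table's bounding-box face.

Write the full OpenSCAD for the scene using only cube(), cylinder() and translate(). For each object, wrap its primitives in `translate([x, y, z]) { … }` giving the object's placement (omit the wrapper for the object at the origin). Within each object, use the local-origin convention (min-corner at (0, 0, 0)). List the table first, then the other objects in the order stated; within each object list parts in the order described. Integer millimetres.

translate([0, 0, 721]) cube([1380, 748, 49]);
translate([22, 22, 0]) cube([44, 44, 721]);
translate([1314, 22, 0]) cube([44, 44, 721]);
translate([22, 682, 0]) cube([44, 44, 721]);
translate([1314, 682, 0]) cube([44, 44, 721]);
translate([514, -672, 0]) {
  translate([0, 0, 351]) cube([352, 322, 30]);
  cube([30, 30, 351]);
  translate([322, 0, 0]) cube([30, 30, 351]);
  translate([0, 292, 0]) cube([30, 30, 351]);
  translate([322, 292, 0]) cube([30, 30, 351]);
}
translate([1730, 213, 0]) {
  translate([0, 0, 351]) cube([352, 322, 30]);
  cube([30, 30, 351]);
  translate([322, 0, 0]) cube([30, 30, 351]);
  translate([0, 292, 0]) cube([30, 30, 351]);
  translate([322, 292, 0]) cube([30, 30, 351]);
}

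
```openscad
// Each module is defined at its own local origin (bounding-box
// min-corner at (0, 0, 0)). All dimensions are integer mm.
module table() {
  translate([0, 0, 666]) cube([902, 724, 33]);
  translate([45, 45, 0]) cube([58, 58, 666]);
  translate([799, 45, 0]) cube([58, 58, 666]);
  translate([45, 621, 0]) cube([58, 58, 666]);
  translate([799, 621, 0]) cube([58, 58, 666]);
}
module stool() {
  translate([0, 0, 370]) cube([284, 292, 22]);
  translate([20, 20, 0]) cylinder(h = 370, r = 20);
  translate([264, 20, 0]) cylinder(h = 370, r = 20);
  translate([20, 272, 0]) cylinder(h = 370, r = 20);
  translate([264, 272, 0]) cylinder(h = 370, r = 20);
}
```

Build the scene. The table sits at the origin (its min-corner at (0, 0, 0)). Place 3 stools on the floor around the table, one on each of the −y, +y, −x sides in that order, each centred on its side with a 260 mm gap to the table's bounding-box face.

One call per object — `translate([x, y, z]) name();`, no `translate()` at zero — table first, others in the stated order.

table();
translate([309, -552, 0]) stool();
translate([309, 984, 0]) stool();
translate([-544, 216, 0]) stool();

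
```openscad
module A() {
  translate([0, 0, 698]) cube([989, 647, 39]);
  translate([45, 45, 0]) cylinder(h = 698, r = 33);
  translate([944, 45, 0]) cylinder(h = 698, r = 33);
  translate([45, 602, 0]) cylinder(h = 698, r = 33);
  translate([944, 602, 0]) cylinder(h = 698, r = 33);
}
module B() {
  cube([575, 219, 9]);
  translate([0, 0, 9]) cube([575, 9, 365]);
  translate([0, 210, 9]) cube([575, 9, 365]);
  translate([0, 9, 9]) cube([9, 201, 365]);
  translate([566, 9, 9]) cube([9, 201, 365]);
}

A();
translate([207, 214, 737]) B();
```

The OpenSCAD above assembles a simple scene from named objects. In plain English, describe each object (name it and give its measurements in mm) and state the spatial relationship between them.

A is a table: top 989 mm (x) × 647 mm (y), 39 mm thick, upper face at z = 737 mm, on four round legs of 66 mm diameter, each leg's bounding box inset 12 mm from the nearest pair of top edges, running from z = 0 to the bottom of the top.

B is an open storage box with external size 575×219×374 mm and wall thickness 9 mm (the base is also 9 mm thick). The base covers the whole footprint; the four walls stand on the base, with the y-facing walls full-width and the x-facing walls fitting between their inner faces.

The open box is on top of the table, centred.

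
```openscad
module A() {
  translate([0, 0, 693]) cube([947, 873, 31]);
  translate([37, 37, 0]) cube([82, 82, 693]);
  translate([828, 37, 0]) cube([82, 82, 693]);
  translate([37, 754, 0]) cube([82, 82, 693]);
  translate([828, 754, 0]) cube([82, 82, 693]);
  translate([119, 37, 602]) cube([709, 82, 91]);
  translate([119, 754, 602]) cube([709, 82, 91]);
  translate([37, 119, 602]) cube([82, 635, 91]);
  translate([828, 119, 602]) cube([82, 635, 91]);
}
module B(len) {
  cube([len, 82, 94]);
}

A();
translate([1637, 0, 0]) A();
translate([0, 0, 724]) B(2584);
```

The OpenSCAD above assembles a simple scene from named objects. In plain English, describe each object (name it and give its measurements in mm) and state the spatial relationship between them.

A is a table: top 947 mm (x) × 873 mm (y), 31 mm thick, upper face at z = 724 mm, on four 82×82 mm square legs, each inset 37 mm from the nearest pair of top edges, running from z = 0 to the bottom of the top. Four apron rails, 82 mm thick and 91 mm tall, run between adjacent legs with their top edges flush with the underside of the top and their outer faces flush with the legs' outer faces.

B is a rectangular beam 2584 mm long (x), 82 mm deep (y), 94 mm thick (z).

The beam spans the tops of two tables placed 690 mm apart, resting at z = 724 mm.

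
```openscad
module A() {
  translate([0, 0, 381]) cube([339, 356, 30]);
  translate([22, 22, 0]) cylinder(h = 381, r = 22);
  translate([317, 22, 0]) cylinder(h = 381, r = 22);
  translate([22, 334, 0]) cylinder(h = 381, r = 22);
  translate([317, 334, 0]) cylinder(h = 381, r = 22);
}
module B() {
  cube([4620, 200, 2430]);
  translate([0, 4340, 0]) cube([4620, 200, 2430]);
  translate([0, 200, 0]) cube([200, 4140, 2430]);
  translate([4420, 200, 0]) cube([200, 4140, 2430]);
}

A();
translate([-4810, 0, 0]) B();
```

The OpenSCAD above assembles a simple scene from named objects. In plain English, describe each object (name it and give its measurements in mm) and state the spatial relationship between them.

A is a four-legged stool. The seat is a 339×356×30 mm slab whose top surface is at z = 411 mm; four round legs, each 44 mm in diameter, run from the floor (z = 0) to the underside of the seat, each leg's axis is inset half a diameter from the nearest pair of seat edges (so the leg's bounding box is flush with the corner).

B is a box-shaped house frame (walls only): outside footprint 4620×4540 mm, wall height 2430 mm, wall thickness 200 mm. The two y-facing walls run the full x-width; the two x-facing walls fit between the inner faces of the y-facing walls.

The house frame is on the floor beside the stool on its −x side.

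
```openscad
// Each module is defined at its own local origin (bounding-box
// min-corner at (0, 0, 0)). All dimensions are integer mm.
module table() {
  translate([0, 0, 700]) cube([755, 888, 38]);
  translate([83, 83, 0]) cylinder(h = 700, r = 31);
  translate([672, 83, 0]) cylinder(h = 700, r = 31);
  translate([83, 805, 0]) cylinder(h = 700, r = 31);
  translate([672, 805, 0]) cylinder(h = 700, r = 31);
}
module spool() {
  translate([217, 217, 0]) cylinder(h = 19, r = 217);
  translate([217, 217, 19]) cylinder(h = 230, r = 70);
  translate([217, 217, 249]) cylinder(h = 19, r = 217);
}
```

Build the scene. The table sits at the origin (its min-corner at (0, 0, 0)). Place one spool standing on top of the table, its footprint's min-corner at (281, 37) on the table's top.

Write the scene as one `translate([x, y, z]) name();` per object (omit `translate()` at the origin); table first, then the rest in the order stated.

table();
translate([281, 37, 738]) spool();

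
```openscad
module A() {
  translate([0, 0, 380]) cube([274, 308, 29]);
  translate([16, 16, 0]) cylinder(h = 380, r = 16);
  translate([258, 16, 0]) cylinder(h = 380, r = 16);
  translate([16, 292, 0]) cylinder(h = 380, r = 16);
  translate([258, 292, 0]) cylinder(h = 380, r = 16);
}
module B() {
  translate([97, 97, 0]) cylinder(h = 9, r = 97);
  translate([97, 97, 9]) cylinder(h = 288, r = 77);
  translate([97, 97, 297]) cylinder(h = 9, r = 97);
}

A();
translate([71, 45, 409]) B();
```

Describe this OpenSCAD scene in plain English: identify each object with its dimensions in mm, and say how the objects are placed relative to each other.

A is a four-legged stool. The seat is a 274×308×29 mm slab whose top surface is at z = 409 mm; four round legs, each 32 mm in diameter, run from the floor (z = 0) to the underside of the seat, each leg's axis is inset half a diameter from the nearest pair of seat edges (so the leg's bounding box is flush with the corner).

B is a spool: two coaxial disc flanges of radius 97 mm and thickness 9 mm, joined by a core cylinder of radius 77 mm and height 288 mm. The lower flange rests on z = 0 and the three cylinders share a vertical axis.

The spool is on top of the stool.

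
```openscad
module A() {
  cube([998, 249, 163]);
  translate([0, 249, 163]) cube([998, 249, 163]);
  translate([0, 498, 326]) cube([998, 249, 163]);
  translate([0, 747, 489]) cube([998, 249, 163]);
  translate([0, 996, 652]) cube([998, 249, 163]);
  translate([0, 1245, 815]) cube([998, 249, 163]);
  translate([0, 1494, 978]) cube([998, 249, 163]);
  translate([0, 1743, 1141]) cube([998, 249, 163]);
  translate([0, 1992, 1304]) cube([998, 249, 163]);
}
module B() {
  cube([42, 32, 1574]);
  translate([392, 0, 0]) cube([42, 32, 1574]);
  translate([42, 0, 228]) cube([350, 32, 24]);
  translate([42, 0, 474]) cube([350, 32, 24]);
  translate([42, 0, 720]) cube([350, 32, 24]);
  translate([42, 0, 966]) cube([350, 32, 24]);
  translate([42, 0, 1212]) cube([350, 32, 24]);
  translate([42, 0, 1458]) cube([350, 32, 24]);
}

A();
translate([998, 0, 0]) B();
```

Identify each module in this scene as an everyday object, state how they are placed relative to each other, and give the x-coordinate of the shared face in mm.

A is a staircase. B is a ladder. The ladder is against the staircase's +x side, with their −y faces flush. The x-coordinate of the shared face is 998 mm.

The staircase's +x face and the ladder's −x face are both at x = 998 mm.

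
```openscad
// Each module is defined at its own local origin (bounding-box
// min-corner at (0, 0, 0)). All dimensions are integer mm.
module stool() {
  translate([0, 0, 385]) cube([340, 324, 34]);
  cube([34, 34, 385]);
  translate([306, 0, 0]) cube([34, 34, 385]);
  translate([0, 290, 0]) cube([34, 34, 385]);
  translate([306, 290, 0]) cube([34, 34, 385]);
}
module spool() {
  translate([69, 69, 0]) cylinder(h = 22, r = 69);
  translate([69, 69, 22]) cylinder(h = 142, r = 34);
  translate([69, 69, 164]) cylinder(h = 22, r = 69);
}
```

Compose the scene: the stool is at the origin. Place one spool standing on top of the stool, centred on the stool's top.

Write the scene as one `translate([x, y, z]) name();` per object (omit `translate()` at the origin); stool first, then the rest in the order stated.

stool();
translate([101, 93, 419]) spool();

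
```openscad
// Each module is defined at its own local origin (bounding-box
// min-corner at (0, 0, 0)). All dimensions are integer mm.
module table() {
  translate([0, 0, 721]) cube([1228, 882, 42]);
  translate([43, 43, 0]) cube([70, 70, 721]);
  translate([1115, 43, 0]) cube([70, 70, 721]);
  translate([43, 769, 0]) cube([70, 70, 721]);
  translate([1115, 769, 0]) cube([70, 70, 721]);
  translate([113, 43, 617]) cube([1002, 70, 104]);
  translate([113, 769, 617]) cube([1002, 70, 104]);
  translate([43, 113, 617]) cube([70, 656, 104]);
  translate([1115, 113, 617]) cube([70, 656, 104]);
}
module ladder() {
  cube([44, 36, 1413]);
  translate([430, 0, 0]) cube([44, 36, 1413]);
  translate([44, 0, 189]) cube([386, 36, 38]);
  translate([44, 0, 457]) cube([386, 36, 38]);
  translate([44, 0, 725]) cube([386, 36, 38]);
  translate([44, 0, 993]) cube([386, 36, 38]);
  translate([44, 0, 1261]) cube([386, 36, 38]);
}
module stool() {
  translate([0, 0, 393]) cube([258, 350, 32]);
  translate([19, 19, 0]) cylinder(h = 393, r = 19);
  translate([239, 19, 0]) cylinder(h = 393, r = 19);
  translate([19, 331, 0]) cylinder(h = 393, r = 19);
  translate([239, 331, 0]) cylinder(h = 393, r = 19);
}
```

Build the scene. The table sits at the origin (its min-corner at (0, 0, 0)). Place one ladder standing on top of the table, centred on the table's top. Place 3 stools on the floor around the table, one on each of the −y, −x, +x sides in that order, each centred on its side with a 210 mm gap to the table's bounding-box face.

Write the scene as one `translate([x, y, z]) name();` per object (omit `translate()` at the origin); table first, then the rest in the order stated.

table();
translate([377, 423, 763]) ladder();
translate([485, -560, 0]) stool();
translate([-468, 266, 0]) stool();
translate([1438, 266, 0]) stool();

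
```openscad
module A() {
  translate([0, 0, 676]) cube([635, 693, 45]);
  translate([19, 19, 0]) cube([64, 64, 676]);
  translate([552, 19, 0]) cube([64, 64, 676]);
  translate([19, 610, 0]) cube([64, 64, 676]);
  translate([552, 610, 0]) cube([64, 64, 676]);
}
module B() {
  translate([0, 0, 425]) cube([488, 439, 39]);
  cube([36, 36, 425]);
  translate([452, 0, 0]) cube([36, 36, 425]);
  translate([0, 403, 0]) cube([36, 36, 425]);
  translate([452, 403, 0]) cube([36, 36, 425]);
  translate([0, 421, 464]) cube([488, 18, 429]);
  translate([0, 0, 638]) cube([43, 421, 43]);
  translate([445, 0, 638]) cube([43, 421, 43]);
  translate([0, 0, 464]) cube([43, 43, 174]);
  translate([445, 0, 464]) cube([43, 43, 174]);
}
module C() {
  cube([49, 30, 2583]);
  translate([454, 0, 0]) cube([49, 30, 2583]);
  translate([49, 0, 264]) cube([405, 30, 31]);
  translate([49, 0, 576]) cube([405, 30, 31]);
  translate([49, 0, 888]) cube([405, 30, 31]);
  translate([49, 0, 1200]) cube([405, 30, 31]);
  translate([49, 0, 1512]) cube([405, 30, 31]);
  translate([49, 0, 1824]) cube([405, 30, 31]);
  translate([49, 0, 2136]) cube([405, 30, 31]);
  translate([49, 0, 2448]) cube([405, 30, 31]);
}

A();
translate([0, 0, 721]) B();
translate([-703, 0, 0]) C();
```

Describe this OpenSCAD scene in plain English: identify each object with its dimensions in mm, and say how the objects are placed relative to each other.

A is a table: top 635 mm (x) × 693 mm (y), 45 mm thick, upper face at z = 721 mm, on four 64×64 mm square legs, each inset 19 mm from the nearest pair of top edges, running from z = 0 to the bottom of the top.

B is a chair: 488×439 mm seat, 39 mm thick, top at z = 464 mm, on four 36 mm square corner legs flush with the seat edges. A 18 mm thick backrest slab spans the full seat width, extending 429 mm above the seat top, its back face flush with the seat's +y edge. Two armrests of 43×43 mm section run along each side from the seat's front edge to the front of the backrest, top faces 217 mm above the seat top and outer faces flush with the seat's x-edges; a 43×43 mm post under the front of each armrest stands on the seat at the front corner.

C is a wooden ladder with two side rails of 49×30 mm section and 2583 mm height, set 503 mm apart overall. Between them run 8 rectangular rungs (30 mm deep, 31 mm thick), front faces flush with the rails' −y face. The bottom of the first rung is 264 mm above the floor and each subsequent rung is 312 mm higher than the one below.

The chair is on top of the table. The ladder is on the floor beside the table on its −x side.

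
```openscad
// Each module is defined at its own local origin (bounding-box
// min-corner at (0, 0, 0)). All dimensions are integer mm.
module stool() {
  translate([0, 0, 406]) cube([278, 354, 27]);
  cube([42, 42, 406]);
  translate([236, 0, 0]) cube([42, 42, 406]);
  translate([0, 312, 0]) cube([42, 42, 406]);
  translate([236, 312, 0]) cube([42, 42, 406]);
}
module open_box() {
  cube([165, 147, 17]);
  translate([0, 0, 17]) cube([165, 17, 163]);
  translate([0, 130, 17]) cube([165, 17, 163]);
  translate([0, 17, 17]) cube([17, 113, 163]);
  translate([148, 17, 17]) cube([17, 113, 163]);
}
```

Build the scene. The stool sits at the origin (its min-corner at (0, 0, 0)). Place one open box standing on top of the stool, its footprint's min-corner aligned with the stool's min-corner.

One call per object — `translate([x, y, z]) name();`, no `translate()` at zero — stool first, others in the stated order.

stool();
translate([0, 0, 433]) open_box();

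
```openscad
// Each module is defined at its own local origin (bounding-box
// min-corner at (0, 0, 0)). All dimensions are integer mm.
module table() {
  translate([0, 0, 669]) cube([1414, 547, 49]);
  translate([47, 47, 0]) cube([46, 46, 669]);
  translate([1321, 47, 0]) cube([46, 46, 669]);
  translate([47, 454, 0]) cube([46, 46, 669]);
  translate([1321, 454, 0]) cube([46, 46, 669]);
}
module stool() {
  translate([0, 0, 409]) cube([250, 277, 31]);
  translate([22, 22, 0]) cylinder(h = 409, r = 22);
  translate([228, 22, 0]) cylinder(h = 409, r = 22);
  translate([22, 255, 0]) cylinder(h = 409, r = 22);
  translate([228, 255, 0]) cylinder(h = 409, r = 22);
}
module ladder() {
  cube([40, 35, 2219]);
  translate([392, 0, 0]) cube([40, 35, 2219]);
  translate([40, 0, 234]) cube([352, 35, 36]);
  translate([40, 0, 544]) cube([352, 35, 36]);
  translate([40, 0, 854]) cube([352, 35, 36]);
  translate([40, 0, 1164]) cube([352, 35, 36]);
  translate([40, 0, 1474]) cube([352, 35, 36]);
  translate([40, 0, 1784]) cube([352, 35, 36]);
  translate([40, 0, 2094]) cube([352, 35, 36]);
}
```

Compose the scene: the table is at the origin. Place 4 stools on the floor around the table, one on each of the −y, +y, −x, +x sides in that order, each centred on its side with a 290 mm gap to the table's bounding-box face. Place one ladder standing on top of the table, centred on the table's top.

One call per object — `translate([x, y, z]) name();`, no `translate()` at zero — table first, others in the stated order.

table();
translate([582, -567, 0]) stool();
translate([582, 837, 0]) stool();
translate([-540, 135, 0]) stool();
translate([1704, 135, 0]) stool();
translate([491, 256, 718]) ladder();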